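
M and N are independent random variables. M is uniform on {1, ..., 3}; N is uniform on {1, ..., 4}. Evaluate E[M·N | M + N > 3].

Outcomes with M + N > 3: (1,3), (1,4), (2,2), (2,3), (2,4), (3,1), (3,2), (3,3), (3,4), each with probability 1/12.
E[M·N | M + N > 3] = (3 + 4 + 4 + 6 + 8 + 3 + 6 + 9 + 12) / 9 = 55/9.

55/9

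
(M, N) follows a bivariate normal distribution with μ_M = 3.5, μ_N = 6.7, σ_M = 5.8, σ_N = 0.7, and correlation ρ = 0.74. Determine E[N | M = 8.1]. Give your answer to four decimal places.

7.1108

E[N | M=x] = μ_N + ρ(σ_N/σ_M)(x − μ_M) for jointly normal variables.
E[N | M=8.1] = 6.7 + (0.74)·(0.7/5.8)·(8.1 − (3.5)) = 6.7 + (0.08931)·(4.6) = 7.1108.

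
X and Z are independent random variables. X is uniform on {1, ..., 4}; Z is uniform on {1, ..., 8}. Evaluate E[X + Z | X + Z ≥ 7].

80/9

P(X + Z ≥ 7) = 9/16.
Summing (X+Z)·P(x,y) over outcomes with X + Z ≥ 7 gives 5.
E[X + Z | X + Z ≥ 7] = (5) / (9/16) = 80/9.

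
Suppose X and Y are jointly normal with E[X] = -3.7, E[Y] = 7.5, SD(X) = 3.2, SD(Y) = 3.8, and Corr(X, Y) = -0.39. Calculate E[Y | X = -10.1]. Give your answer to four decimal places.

For a bivariate normal, E[Y | X=x] = μ_Y + ρ·(σ_Y/σ_X)·(x − μ_X).
E[Y | X=-10.1] = 7.5 + (-0.39)·(3.8/3.2)·(-10.1 − (-3.7)) = 7.5 + (-0.46313)·(-6.4) = 10.4640.

10.4640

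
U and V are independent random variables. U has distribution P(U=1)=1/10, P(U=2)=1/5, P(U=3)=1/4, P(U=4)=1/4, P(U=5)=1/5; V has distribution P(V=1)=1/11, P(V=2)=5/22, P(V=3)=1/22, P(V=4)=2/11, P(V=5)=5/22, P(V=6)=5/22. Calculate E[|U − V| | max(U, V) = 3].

53/46

P(max(U, V) = 3) = 23/220.
Summing |U−V|·P(x,y) over outcomes with max(U, V) = 3 gives 53/440.
E[|U − V| | max(U, V) = 3] = (53/440) / (23/220) = 53/46.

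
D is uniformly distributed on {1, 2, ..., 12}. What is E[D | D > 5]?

Given D > 5, D is equally likely to be any of {6, 7, 8, 9, 10, 11, 12}.
E[D | D > 5] = (6 + 7 + 8 + 9 + 10 + 11 + 12) / 7 = 9.

9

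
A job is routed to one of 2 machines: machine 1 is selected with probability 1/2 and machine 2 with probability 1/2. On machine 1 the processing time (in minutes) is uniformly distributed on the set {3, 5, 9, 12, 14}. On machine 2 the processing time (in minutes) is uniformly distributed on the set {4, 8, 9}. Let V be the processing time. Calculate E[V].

39/5

E[V | machine 1] = (3+5+9+12+14)/5 = 43/5.
E[V | machine 2] = (4+8+9)/3 = 7.
By the law of total expectation,
E[V] = (1/2)·(43/5) + (1/2)·(7) = 39/5.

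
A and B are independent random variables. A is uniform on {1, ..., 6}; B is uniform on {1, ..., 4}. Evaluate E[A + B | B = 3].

13/2

Outcomes with B = 3: (1,3), (2,3), (3,3), (4,3), (5,3), (6,3), each with probability 1/24.
E[A + B | B = 3] = (4 + 5 + 6 + 7 + 8 + 9) / 6 = 13/2.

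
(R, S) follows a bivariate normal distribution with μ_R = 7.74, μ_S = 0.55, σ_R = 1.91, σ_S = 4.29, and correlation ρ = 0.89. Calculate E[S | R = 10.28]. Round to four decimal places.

5.6275

For a bivariate normal, E[S | R=x] = μ_S + ρ·(σ_S/σ_R)·(x − μ_R).
E[S | R=10.28] = 0.55 + (0.89)·(4.29/1.91)·(10.28 − (7.74)) = 0.55 + (1.999)·(2.54) = 5.6275.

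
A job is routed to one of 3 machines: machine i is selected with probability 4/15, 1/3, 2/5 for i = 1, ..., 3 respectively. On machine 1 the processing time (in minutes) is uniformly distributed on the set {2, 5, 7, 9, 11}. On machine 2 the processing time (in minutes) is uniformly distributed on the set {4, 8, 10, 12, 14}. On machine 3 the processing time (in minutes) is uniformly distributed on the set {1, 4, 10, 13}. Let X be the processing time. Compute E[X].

E[X | machine 1] = (2+5+7+9+11)/5 = 34/5.
E[X | machine 2] = (4+8+10+12+14)/5 = 48/5.
E[X | machine 3] = (1+4+10+13)/4 = 7.
E[X] = (4/15)·(34/5) + (1/3)·(48/5) + (2/5)·(7) = 586/75.

586/75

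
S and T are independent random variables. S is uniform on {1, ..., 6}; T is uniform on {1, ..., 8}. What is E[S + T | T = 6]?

19/2

Outcomes with T = 6: (1,6), (2,6), (3,6), (4,6), (5,6), (6,6), each with probability 1/48.
E[S + T | T = 6] = (7 + 8 + 9 + 10 + 11 + 12) / 6 = 19/2.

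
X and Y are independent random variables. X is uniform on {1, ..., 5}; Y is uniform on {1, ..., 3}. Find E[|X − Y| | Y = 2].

P(Y = 2) = 1/3.
Summing |X−Y|·P(x,y) over outcomes with Y = 2 gives 7/15.
E[|X − Y| | Y = 2] = (7/15) / (1/3) = 7/5.

7/5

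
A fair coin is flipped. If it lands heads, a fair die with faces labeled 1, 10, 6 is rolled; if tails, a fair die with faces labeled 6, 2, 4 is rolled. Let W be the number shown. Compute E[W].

E[W | heads] = (1+10+6)/3 = 17/3.
E[W | tails] = (6+2+4)/3 = 4.
E[W] = (1/2)·(17/3) + (1/2)·(4) = 29/6.

29/6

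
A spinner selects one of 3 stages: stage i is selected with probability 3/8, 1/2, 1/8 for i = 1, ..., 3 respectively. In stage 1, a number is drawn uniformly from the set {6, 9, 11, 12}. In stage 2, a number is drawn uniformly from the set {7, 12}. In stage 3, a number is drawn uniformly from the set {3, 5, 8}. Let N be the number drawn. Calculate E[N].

431/48

E[N | stage 1] = (6+9+11+12)/4 = 19/2.
E[N | stage 2] = (7+12)/2 = 19/2.
E[N | stage 3] = (3+5+8)/3 = 16/3.
E[N] = (3/8)·(19/2) + (1/2)·(19/2) + (1/8)·(16/3) = 431/48.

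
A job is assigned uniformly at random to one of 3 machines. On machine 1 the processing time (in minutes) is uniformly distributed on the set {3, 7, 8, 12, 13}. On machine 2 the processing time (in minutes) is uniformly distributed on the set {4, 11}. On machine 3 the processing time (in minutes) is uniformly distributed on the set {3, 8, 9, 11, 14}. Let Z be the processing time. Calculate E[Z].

E[Z | machine 1] = (3+7+8+12+13)/5 = 43/5.
E[Z | machine 2] = (4+11)/2 = 15/2.
E[Z | machine 3] = (3+8+9+11+14)/5 = 9.
E[Z] = (1/3)·(43/5) + (1/3)·(15/2) + (1/3)·(9) = 251/30.

251/30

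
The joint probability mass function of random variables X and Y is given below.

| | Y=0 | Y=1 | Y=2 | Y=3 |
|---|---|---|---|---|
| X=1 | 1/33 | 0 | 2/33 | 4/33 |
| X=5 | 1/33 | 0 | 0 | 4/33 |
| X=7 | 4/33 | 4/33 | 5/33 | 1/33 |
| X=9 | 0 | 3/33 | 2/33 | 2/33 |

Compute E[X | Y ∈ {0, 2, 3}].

P(Y ∈ {0, 2, 3}) = 26/33.
Summing X·P(X=x,Y=y) over the conditioning event gives 46/11.
E[X | Y ∈ {0, 2, 3}] = (46/11) / (26/33) = 69/13.

69/13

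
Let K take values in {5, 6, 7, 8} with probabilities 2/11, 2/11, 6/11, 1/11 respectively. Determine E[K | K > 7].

8

P(K > 7) = 1/11.
Σ over the event: 8·1/11 = 8/11.
E[K | K > 7] = (8/11) / (1/11) = 8.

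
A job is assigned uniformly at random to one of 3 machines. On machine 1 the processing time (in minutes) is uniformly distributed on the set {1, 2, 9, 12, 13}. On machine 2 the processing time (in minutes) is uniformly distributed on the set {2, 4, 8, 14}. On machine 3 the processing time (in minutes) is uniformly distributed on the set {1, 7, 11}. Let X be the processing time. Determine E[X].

311/45

E[X | machine 1] = (1+2+9+12+13)/5 = 37/5.
E[X | machine 2] = (2+4+8+14)/4 = 7.
E[X | machine 3] = (1+7+11)/3 = 19/3.
By the law of total expectation,
E[X] = (1/3)·(37/5) + (1/3)·(7) + (1/3)·(19/3) = 311/45.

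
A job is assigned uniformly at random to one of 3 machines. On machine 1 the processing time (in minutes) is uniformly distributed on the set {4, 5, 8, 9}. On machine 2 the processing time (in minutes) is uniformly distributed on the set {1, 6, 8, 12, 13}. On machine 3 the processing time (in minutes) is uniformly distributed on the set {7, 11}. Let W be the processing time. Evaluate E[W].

E[W | machine 1] = (4+5+8+9)/4 = 13/2.
E[W | machine 2] = (1+6+8+12+13)/5 = 8.
E[W | machine 3] = (7+11)/2 = 9.
By the law of total expectation,
E[W] = (1/3)·(13/2) + (1/3)·(8) + (1/3)·(9) = 47/6.

47/6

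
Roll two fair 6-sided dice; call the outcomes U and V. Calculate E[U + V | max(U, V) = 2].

Outcomes with max(U, V) = 2: (1,2), (2,1), (2,2), each with probability 1/36.
E[U + V | max(U, V) = 2] = (3 + 3 + 4) / 3 = 10/3.

10/3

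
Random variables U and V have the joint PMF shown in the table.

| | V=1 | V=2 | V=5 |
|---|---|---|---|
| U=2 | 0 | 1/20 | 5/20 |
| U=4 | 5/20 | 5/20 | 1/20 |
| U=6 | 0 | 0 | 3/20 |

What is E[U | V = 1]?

4

P(V = 1) = 1/4.
Σ U·P over the event = 4·(5/20) = 1.
E[U | V = 1] = (1) / (1/4) = 4.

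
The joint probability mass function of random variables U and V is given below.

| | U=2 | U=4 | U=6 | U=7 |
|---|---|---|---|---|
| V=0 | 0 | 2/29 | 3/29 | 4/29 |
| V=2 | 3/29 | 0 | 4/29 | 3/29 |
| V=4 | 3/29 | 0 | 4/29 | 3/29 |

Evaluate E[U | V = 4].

P(V = 4) = 10/29.
Σ U·P over the event = 2·(3/29) + 6·(4/29) + 7·(3/29) = 51/29.
E[U | V = 4] = (51/29) / (10/29) = 51/10.

51/10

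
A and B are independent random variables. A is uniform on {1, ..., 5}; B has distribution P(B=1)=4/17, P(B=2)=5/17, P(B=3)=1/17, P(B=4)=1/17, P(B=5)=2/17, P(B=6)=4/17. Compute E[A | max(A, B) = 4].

P(max(A, B) = 4) = 14/85.
Summing A·P(x,y) over outcomes with max(A, B) = 4 gives 10/17.
E[A | max(A, B) = 4] = (10/17) / (14/85) = 25/7.

25/7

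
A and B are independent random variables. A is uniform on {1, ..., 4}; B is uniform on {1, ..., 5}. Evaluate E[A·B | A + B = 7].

34/3

P(A + B = 7) = 3/20.
Summing AB·P(x,y) over outcomes with A + B = 7 gives 17/10.
E[A·B | A + B = 7] = (17/10) / (3/20) = 34/3.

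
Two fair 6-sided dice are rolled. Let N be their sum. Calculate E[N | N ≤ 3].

P(N ≤ 3) = 1/12.
Σ over the event: 2·1/36 + 3·1/18 = 2/9.
E[N | N ≤ 3] = (2/9) / (1/12) = 8/3.

8/3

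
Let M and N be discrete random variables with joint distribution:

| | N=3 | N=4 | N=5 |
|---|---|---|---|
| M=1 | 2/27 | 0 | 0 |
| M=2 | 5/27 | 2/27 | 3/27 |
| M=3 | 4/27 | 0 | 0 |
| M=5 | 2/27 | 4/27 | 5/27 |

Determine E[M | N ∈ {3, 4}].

P(N ∈ {3, 4}) = 19/27.
Σ M·P over the event = 1·(2/27) + 2·(5/27) + 2·(2/27) + 3·(4/27) + 5·(2/27) + 5·(4/27) = 58/27.
E[M | N ∈ {3, 4}] = (58/27) / (19/27) = 58/19.

58/19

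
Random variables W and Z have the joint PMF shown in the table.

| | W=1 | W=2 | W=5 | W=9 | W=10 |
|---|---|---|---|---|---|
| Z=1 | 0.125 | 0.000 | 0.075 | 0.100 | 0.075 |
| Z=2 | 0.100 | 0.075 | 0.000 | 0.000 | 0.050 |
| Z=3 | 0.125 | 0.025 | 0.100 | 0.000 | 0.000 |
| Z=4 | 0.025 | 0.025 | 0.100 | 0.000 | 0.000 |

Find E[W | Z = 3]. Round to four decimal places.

2.7000

P(Z = 3) = 0.250.
Summing W·P(W=x,Z=y) over the conditioning event gives 0.675.
E[W | Z = 3] = (0.675) / (0.250) = 2.7000.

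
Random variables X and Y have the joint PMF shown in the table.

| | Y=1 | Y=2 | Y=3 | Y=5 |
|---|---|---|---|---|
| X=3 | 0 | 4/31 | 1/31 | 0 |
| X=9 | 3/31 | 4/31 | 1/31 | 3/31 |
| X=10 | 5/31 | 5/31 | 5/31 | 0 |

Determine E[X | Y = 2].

98/13

P(Y = 2) = 13/31.
Σ X·P over the event = 3·(4/31) + 9·(4/31) + 10·(5/31) = 98/31.
E[X | Y = 2] = (98/31) / (13/31) = 98/13.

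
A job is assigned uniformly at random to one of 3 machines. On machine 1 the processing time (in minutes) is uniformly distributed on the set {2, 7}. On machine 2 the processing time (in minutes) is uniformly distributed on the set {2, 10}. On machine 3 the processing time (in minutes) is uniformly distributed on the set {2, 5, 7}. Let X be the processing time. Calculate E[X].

E[X | machine 1] = (2+7)/2 = 9/2.
E[X | machine 2] = (2+10)/2 = 6.
E[X | machine 3] = (2+5+7)/3 = 14/3.
E[X] = (1/3)·(9/2) + (1/3)·(6) + (1/3)·(14/3) = 91/18.

91/18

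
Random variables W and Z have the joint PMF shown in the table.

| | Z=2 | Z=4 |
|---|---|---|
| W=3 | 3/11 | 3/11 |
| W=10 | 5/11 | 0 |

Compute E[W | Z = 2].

59/8

P(Z = 2) = 8/11.
Summing W·P(W=x,Z=y) over the conditioning event gives 59/11.
E[W | Z = 2] = (59/11) / (8/11) = 59/8.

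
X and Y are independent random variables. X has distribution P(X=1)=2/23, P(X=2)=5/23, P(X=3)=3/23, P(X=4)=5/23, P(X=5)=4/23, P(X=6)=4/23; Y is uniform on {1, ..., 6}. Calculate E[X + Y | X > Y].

216/31

P(X > Y) = 31/69.
Summing (X+Y)·P(x,y) over outcomes with X > Y gives 72/23.
E[X + Y | X > Y] = (72/23) / (31/69) = 216/31.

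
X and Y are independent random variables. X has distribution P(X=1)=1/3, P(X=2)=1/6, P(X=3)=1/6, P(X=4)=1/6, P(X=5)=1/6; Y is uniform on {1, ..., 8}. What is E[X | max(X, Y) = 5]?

18/5

P(max(X, Y) = 5) = 5/24.
Summing X·P(x,y) over outcomes with max(X, Y) = 5 gives 3/4.
E[X | max(X, Y) = 5] = (3/4) / (5/24) = 18/5.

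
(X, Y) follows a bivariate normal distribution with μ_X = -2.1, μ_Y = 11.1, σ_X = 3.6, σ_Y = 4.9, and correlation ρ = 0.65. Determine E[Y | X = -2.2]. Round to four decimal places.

11.0115

E[Y | X=x] = μ_Y + ρ(σ_Y/σ_X)(x − μ_X) for jointly normal variables.
E[Y | X=-2.2] = 11.1 + (0.65)·(4.9/3.6)·(-2.2 − (-2.1)) = 11.1 + (0.88472)·(-0.1) = 11.0115.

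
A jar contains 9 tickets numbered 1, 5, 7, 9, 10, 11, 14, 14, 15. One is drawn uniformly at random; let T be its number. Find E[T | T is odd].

P(T is odd) = 2/3.
Σ over the event: 1·1/9 + 5·1/9 + 7·1/9 + 9·1/9 + 11·1/9 + 15·1/9 = 16/3.
E[T | T is odd] = (16/3) / (2/3) = 8.

8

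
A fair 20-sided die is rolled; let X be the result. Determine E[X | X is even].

11

Given X is even, X is equally likely to be any of {2, 4, 6, 8, 10, 12, 14, 16, 18, 20}.
E[X | X is even] = (2 + 4 + 6 + 8 + 10 + 12 + 14 + 16 + 18 + 20) / 10 = 11.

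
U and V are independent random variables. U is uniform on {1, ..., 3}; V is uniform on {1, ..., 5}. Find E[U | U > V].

8/3

P(U > V) = 1/5.
Summing U·P(x,y) over outcomes with U > V gives 8/15.
E[U | U > V] = (8/15) / (1/5) = 8/3.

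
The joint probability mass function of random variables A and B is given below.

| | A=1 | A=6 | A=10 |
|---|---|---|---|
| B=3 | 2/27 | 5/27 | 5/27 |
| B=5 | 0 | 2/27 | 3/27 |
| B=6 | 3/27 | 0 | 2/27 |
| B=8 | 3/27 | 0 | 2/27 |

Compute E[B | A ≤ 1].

P(A ≤ 1) = 8/27.
Σ B·P over the event = 3·(2/27) + 6·(3/27) + 8·(3/27) = 16/9.
E[B | A ≤ 1] = (16/9) / (8/27) = 6.

6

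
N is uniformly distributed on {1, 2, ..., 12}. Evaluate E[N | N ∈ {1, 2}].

3/2

P(N ∈ {1, 2}) = 1/6.
Σ over the event: 1·1/12 + 2·1/12 = 1/4.
E[N | N ∈ {1, 2}] = (1/4) / (1/6) = 3/2.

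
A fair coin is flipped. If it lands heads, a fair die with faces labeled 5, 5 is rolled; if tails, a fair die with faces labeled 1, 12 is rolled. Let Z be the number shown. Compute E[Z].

E[Z | heads] = (5+5)/2 = 5.
E[Z | tails] = (1+12)/2 = 13/2.
By the law of total expectation,
E[Z] = (1/2)·(5) + (1/2)·(13/2) = 23/4.

23/4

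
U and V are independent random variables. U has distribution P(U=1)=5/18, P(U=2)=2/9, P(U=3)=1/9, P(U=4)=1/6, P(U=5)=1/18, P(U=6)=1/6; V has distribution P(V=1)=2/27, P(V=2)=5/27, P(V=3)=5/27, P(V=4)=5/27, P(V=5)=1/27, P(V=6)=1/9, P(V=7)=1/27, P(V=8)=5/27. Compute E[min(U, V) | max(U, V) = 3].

119/69

P(max(U, V) = 3) = 23/162.
Summing min(U,V)·P(x,y) over outcomes with max(U, V) = 3 gives 119/486.
E[min(U, V) | max(U, V) = 3] = (119/486) / (23/162) = 119/69.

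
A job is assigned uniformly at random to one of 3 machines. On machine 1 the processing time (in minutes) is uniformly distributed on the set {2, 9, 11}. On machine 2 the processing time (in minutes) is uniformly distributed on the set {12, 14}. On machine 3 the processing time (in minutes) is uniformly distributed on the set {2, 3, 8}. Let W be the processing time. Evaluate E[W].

74/9

E[W | machine 1] = (2+9+11)/3 = 22/3.
E[W | machine 2] = (12+14)/2 = 13.
E[W | machine 3] = (2+3+8)/3 = 13/3.
E[W] = (1/3)·(22/3) + (1/3)·(13) + (1/3)·(13/3) = 74/9.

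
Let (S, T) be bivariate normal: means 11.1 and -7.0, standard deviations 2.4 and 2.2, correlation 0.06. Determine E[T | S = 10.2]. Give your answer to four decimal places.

For a bivariate normal, E[T | S=x] = μ_T + ρ·(σ_T/σ_S)·(x − μ_S).
E[T | S=10.2] = -7.0 + (0.06)·(2.2/2.4)·(10.2 − (11.1)) = -7.0 + (0.055)·(-0.9) = -7.0495.

-7.0495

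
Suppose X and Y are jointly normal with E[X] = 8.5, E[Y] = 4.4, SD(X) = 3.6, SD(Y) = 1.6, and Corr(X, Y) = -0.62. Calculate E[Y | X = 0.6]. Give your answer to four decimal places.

6.5769

The regression of Y on X has slope ρ·σ_Y/σ_X and passes through (μ_X, μ_Y).
E[Y | X=0.6] = 4.4 + (-0.62)·(1.6/3.6)·(0.6 − (8.5)) = 4.4 + (-0.27556)·(-7.9) = 6.5769.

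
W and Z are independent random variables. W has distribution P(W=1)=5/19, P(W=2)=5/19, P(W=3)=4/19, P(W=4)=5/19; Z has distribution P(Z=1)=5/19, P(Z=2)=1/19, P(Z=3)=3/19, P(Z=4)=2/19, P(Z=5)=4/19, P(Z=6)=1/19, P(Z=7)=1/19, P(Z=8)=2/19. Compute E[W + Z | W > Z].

435/94

P(W > Z) = 94/361.
Summing (W+Z)·P(x,y) over outcomes with W > Z gives 435/361.
E[W + Z | W > Z] = (435/361) / (94/361) = 435/94.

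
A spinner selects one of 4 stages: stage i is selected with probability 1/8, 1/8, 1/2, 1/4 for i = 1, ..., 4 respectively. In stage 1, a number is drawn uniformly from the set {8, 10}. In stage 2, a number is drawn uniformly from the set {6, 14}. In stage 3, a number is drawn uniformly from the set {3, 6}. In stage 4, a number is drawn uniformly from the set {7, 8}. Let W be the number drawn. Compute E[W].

13/2

E[W | stage 1] = (8+10)/2 = 9.
E[W | stage 2] = (6+14)/2 = 10.
E[W | stage 3] = (3+6)/2 = 9/2.
E[W | stage 4] = (7+8)/2 = 15/2.
E[W] = (1/8)·(9) + (1/8)·(10) + (1/2)·(9/2) + (1/4)·(15/2) = 13/2.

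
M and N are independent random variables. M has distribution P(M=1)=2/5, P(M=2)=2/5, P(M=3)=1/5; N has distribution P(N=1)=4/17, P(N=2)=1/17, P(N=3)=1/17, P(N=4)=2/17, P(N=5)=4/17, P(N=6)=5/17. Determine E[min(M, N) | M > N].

14/13

P(M > N) = 13/85.
Summing min(M,N)·P(x,y) over outcomes with M > N gives 14/85.
E[min(M, N) | M > N] = (14/85) / (13/85) = 14/13.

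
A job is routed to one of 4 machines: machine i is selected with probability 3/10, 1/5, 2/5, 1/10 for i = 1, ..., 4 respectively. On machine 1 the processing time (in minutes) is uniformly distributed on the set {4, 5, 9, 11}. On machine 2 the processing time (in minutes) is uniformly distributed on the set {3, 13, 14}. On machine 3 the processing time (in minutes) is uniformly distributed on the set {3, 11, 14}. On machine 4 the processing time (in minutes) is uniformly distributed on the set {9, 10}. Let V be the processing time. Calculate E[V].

E[V | machine 1] = (4+5+9+11)/4 = 29/4.
E[V | machine 2] = (3+13+14)/3 = 10.
E[V | machine 3] = (3+11+14)/3 = 28/3.
E[V | machine 4] = (9+10)/2 = 19/2.
By the law of total expectation,
E[V] = (3/10)·(29/4) + (1/5)·(10) + (2/5)·(28/3) + (1/10)·(19/2) = 1063/120.

1063/120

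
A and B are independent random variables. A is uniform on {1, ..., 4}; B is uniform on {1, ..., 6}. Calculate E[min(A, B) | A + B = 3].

P(A + B = 3) = 1/12.
Summing min(A,B)·P(x,y) over outcomes with A + B = 3 gives 1/12.
E[min(A, B) | A + B = 3] = (1/12) / (1/12) = 1.

1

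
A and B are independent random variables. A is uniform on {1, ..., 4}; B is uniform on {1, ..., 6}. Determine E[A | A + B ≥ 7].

3

Outcomes with A + B ≥ 7: (1,6), (2,5), (2,6), (3,4), (3,5), (3,6), (4,3), (4,4), (4,5), (4,6), each with probability 1/24.
E[A | A + B ≥ 7] = (1 + 2 + 2 + 3 + 3 + 3 + 4 + 4 + 4 + 4) / 10 = 3.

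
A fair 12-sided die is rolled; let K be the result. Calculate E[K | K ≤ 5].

Given K ≤ 5, K is equally likely to be any of {1, 2, 3, 4, 5}.
E[K | K ≤ 5] = (1 + 2 + 3 + 4 + 5) / 5 = 3.

3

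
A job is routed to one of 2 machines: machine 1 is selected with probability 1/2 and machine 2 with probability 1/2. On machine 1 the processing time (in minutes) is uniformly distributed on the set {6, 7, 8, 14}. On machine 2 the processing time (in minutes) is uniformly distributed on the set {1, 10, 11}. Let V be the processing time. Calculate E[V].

E[V | machine 1] = (6+7+8+14)/4 = 35/4.
E[V | machine 2] = (1+10+11)/3 = 22/3.
By the law of total expectation,
E[V] = (1/2)·(35/4) + (1/2)·(22/3) = 193/24.

193/24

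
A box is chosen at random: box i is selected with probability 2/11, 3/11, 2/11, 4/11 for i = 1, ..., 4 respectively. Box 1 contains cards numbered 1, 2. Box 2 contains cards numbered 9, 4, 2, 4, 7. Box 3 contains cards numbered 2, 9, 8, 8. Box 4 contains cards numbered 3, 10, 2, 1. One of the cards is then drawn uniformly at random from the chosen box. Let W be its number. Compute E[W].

E[W | box 1] = (1+2)/2 = 3/2.
E[W | box 2] = (9+4+2+4+7)/5 = 26/5.
E[W | box 3] = (2+9+8+8)/4 = 27/4.
E[W | box 4] = (3+10+2+1)/4 = 4.
E[W] = (2/11)·(3/2) + (3/11)·(26/5) + (2/11)·(27/4) + (4/11)·(4) = 481/110.

481/110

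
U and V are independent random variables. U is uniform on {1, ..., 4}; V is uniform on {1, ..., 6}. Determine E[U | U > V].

10/3

P(U > V) = 1/4.
Summing U·P(x,y) over outcomes with U > V gives 5/6.
E[U | U > V] = (5/6) / (1/4) = 10/3.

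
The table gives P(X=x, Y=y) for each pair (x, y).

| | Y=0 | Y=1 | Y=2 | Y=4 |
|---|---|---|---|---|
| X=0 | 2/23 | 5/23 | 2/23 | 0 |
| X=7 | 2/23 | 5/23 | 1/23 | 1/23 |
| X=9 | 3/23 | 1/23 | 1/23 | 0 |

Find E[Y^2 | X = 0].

P(X = 0) = 9/23.
Σ Y^2·P over the event = 0·(2/23) + 1·(5/23) + 4·(2/23) = 13/23.
E[Y^2 | X = 0] = (13/23) / (9/23) = 13/9.

13/9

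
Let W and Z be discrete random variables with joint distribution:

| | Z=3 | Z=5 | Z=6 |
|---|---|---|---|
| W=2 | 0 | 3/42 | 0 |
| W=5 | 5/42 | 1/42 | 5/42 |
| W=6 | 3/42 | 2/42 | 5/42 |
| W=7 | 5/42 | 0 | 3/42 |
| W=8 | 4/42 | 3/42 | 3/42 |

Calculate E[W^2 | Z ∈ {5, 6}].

P(Z ∈ {5, 6}) = 25/42.
Summing W^2·P(W=x,Z=y) over the conditioning event gives 45/2.
E[W^2 | Z ∈ {5, 6}] = (45/2) / (25/42) = 189/5.

189/5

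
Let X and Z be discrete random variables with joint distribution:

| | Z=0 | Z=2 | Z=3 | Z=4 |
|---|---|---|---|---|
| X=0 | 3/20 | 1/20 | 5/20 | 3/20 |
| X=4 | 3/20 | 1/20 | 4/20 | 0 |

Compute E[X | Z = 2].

P(Z = 2) = 1/10.
Summing X·P(X=x,Z=y) over the conditioning event gives 1/5.
E[X | Z = 2] = (1/5) / (1/10) = 2.

2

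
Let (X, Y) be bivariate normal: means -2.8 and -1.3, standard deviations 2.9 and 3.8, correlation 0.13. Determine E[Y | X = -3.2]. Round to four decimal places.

-1.3681

E[Y | X=x] = μ_Y + ρ(σ_Y/σ_X)(x − μ_X) for jointly normal variables.
E[Y | X=-3.2] = -1.3 + (0.13)·(3.8/2.9)·(-3.2 − (-2.8)) = -1.3 + (0.17034)·(-0.4) = -1.3681.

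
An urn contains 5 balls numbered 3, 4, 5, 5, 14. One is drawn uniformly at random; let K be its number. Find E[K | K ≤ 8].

P(K ≤ 8) = 4/5.
Σ over the event: 3·1/5 + 4·1/5 + 5·2/5 = 17/5.
E[K | K ≤ 8] = (17/5) / (4/5) = 17/4.

17/4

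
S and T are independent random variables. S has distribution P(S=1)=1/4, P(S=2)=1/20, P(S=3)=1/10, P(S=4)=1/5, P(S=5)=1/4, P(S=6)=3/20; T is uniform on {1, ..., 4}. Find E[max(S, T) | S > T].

P(S > T) = 49/80.
Summing max(S,T)·P(x,y) over outcomes with S > T gives 117/40.
E[max(S, T) | S > T] = (117/40) / (49/80) = 234/49.

234/49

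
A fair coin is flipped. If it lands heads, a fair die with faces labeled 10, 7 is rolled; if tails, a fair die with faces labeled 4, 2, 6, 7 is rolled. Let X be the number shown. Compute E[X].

53/8

E[X | heads] = (10+7)/2 = 17/2.
E[X | tails] = (4+2+6+7)/4 = 19/4.
By the law of total expectation,
E[X] = (1/2)·(17/2) + (1/2)·(19/4) = 53/8.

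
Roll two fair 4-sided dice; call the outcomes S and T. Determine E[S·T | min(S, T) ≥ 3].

49/4

Outcomes with min(S, T) ≥ 3: (3,3), (3,4), (4,3), (4,4), each with probability 1/16.
E[S·T | min(S, T) ≥ 3] = (9 + 12 + 12 + 16) / 4 = 49/4.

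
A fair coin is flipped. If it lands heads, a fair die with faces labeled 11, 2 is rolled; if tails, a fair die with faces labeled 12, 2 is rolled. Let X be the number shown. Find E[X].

E[X | heads] = (11+2)/2 = 13/2.
E[X | tails] = (12+2)/2 = 7.
E[X] = (1/2)·(13/2) + (1/2)·(7) = 27/4.

27/4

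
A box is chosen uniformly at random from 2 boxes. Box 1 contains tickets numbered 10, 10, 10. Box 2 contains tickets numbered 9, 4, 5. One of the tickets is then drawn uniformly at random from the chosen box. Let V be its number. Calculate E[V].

E[V | box 1] = (10+10+10)/3 = 10.
E[V | box 2] = (9+4+5)/3 = 6.
By the law of total expectation,
E[V] = (1/2)·(10) + (1/2)·(6) = 8.

8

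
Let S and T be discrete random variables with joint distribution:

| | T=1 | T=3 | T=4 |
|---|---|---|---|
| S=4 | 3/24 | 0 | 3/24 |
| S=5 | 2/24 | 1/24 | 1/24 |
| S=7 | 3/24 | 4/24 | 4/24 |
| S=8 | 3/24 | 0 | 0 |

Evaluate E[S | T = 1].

P(T = 1) = 11/24.
Summing S·P(S=x,T=y) over the conditioning event gives 67/24.
E[S | T = 1] = (67/24) / (11/24) = 67/11.

67/11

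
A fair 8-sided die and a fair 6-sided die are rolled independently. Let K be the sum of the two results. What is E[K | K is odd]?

8

P(K is odd) = 1/2.
Σ over the event: 3·1/24 + 5·1/12 + 7·1/8 + 9·1/8 + 11·1/12 + 13·1/24 = 4.
E[K | K is odd] = (4) / (1/2) = 8.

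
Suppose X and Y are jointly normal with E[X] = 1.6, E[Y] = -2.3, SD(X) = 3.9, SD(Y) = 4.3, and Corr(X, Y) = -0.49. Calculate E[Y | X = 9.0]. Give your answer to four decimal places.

The regression of Y on X has slope ρ·σ_Y/σ_X and passes through (μ_X, μ_Y).
E[Y | X=9.0] = -2.3 + (-0.49)·(4.3/3.9)·(9.0 − (1.6)) = -2.3 + (-0.54026)·(7.4) = -6.2979.

-6.2979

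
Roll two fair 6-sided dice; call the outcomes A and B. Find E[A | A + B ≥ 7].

13/3

P(A + B ≥ 7) = 7/12.
Summing A·P(x,y) over outcomes with A + B ≥ 7 gives 91/36.
E[A | A + B ≥ 7] = (91/36) / (7/12) = 13/3.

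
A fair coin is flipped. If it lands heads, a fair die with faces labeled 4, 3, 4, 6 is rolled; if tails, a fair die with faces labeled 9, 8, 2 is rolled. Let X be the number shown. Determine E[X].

E[X | heads] = (4+3+4+6)/4 = 17/4.
E[X | tails] = (9+8+2)/3 = 19/3.
E[X] = (1/2)·(17/4) + (1/2)·(19/3) = 127/24.

127/24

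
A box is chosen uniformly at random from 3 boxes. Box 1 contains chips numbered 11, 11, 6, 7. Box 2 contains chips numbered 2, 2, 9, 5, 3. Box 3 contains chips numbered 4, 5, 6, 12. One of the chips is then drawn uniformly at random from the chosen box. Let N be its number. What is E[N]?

E[N | box 1] = (11+11+6+7)/4 = 35/4.
E[N | box 2] = (2+2+9+5+3)/5 = 21/5.
E[N | box 3] = (4+5+6+12)/4 = 27/4.
By the law of total expectation,
E[N] = (1/3)·(35/4) + (1/3)·(21/5) + (1/3)·(27/4) = 197/30.

197/30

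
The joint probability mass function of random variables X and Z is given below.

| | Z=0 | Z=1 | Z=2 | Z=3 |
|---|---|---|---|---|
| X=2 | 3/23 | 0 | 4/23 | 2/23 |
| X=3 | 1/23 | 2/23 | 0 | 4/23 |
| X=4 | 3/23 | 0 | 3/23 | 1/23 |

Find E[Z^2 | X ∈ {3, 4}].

59/14

P(X ∈ {3, 4}) = 14/23.
Σ Z^2·P over the event = 0·(1/23) + 1·(2/23) + 9·(4/23) + 0·(3/23) + 4·(3/23) + 9·(1/23) = 59/23.
E[Z^2 | X ∈ {3, 4}] = (59/23) / (14/23) = 59/14.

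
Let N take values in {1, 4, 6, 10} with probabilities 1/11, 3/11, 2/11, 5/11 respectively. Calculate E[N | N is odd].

P(N is odd) = 1/11.
Σ over the event: 1·1/11 = 1/11.
E[N | N is odd] = (1/11) / (1/11) = 1.

1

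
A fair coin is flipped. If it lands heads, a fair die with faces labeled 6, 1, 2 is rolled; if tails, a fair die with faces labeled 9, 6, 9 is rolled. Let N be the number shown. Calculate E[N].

E[N | heads] = (6+1+2)/3 = 3.
E[N | tails] = (9+6+9)/3 = 8.
E[N] = (1/2)·(3) + (1/2)·(8) = 11/2.

11/2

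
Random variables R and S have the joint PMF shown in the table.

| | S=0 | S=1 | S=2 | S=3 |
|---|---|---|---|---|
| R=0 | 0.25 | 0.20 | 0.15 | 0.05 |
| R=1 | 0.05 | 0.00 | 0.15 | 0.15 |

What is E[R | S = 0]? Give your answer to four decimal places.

P(S = 0) = 0.30.
Σ R·P over the event = 0·(0.25) + 1·(0.05) = 0.05.
E[R | S = 0] = (0.05) / (0.30) = 0.1667.

0.1667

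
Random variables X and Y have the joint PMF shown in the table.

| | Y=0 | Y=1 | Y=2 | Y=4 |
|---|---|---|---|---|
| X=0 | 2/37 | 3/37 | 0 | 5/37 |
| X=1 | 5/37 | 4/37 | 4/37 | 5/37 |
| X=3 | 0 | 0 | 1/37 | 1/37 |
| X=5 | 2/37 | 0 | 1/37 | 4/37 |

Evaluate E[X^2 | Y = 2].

P(Y = 2) = 6/37.
Σ X^2·P over the event = 1·(4/37) + 9·(1/37) + 25·(1/37) = 38/37.
E[X^2 | Y = 2] = (38/37) / (6/37) = 19/3.

19/3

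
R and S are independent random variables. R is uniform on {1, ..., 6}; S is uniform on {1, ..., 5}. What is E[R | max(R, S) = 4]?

Outcomes with max(R, S) = 4: (1,4), (2,4), (3,4), (4,1), (4,2), (4,3), (4,4), each with probability 1/30.
E[R | max(R, S) = 4] = (1 + 2 + 3 + 4 + 4 + 4 + 4) / 7 = 22/7.

22/7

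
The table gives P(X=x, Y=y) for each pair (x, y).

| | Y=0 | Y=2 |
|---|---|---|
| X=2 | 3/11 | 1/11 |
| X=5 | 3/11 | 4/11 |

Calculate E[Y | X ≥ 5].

P(X ≥ 5) = 7/11.
Σ Y·P over the event = 0·(3/11) + 2·(4/11) = 8/11.
E[Y | X ≥ 5] = (8/11) / (7/11) = 8/7.

8/7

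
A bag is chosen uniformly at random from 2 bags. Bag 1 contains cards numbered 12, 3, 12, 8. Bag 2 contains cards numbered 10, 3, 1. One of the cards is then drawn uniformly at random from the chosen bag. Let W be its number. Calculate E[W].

E[W | bag 1] = (12+3+12+8)/4 = 35/4.
E[W | bag 2] = (10+3+1)/3 = 14/3.
By the law of total expectation,
E[W] = (1/2)·(35/4) + (1/2)·(14/3) = 161/24.

161/24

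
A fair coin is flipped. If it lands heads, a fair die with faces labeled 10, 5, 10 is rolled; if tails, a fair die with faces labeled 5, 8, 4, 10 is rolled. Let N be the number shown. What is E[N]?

181/24

E[N | heads] = (10+5+10)/3 = 25/3.
E[N | tails] = (5+8+4+10)/4 = 27/4.
By the law of total expectation,
E[N] = (1/2)·(25/3) + (1/2)·(27/4) = 181/24.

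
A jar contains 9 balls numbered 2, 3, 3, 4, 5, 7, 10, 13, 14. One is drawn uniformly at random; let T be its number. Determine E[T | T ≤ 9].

4

P(T ≤ 9) = 2/3.
Σ over the event: 2·1/9 + 3·2/9 + 4·1/9 + 5·1/9 + 7·1/9 = 8/3.
E[T | T ≤ 9] = (8/3) / (2/3) = 4.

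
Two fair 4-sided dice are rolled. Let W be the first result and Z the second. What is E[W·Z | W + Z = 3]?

2

P(W + Z = 3) = 1/8.
Summing WZ·P(x,y) over outcomes with W + Z = 3 gives 1/4.
E[W·Z | W + Z = 3] = (1/4) / (1/8) = 2.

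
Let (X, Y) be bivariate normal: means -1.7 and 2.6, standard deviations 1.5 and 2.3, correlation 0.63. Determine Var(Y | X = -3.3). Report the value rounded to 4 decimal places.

3.1904

The conditional variance in a bivariate normal is σ_Y²(1 − ρ²), independent of x.
Var(Y | X=-3.3) = (2.3)²·(1 − (0.63)²) = 5.29·0.6031 = 3.1904.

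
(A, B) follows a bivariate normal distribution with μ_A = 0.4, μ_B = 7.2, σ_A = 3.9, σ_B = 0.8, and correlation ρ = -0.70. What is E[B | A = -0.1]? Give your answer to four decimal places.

For a bivariate normal, E[B | A=x] = μ_B + ρ·(σ_B/σ_A)·(x − μ_A).
E[B | A=-0.1] = 7.2 + (-0.70)·(0.8/3.9)·(-0.1 − (0.4)) = 7.2 + (-0.14359)·(-0.5) = 7.2718.

7.2718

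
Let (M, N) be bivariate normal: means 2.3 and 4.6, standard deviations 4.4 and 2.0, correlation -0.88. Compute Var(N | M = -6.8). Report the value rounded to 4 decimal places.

The conditional variance in a bivariate normal is σ_N²(1 − ρ²), independent of x.
Var(N | M=-6.8) = (2.0)²·(1 − (-0.88)²) = 4·0.2256 = 0.9024.

0.9024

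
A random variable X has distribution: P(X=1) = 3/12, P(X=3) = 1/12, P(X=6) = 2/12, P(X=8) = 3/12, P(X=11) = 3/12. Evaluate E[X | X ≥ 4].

69/8

P(X ≥ 4) = 2/3.
Σ over the event: 6·1/6 + 8·1/4 + 11·1/4 = 23/4.
E[X | X ≥ 4] = (23/4) / (2/3) = 69/8.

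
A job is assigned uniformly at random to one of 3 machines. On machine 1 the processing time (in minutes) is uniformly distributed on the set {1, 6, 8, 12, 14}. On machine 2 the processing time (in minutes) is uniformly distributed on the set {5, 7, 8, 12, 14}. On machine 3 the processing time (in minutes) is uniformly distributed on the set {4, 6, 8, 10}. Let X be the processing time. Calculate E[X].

E[X | machine 1] = (1+6+8+12+14)/5 = 41/5.
E[X | machine 2] = (5+7+8+12+14)/5 = 46/5.
E[X | machine 3] = (4+6+8+10)/4 = 7.
By the law of total expectation,
E[X] = (1/3)·(41/5) + (1/3)·(46/5) + (1/3)·(7) = 122/15.

122/15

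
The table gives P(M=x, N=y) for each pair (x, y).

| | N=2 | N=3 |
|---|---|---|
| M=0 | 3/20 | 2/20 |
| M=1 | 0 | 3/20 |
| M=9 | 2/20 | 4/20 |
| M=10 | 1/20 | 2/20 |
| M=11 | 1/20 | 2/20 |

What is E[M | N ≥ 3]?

P(N ≥ 3) = 13/20.
Σ M·P over the event = 0·(2/20) + 1·(3/20) + 9·(4/20) + 10·(2/20) + 11·(2/20) = 81/20.
E[M | N ≥ 3] = (81/20) / (13/20) = 81/13.

81/13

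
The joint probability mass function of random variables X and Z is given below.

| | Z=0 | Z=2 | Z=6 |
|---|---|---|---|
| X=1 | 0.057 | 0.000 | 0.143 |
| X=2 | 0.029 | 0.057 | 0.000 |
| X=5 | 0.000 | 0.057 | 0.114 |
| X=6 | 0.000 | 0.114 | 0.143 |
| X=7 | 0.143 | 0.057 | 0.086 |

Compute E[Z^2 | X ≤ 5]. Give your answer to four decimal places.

P(X ≤ 5) = 0.457.
Σ Z^2·P over the event = 0·(0.057) + 36·(0.143) + 0·(0.029) + 4·(0.057) + 4·(0.057) + 36·(0.114) = 9.708.
E[Z^2 | X ≤ 5] = (9.708) / (0.457) = 21.2429.

21.2429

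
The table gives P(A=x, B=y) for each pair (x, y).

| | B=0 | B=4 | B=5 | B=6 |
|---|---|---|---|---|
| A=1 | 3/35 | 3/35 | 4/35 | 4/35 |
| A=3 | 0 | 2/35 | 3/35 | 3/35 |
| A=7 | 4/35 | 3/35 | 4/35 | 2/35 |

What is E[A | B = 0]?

31/7

P(B = 0) = 1/5.
Summing A·P(A=x,B=y) over the conditioning event gives 31/35.
E[A | B = 0] = (31/35) / (1/5) = 31/7.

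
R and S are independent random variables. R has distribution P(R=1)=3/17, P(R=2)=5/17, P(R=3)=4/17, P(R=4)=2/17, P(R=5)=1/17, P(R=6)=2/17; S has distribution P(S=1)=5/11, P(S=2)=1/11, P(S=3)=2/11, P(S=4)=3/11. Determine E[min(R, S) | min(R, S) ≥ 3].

10/3

P(min(R, S) ≥ 3) = 45/187.
Summing min(R,S)·P(x,y) over outcomes with min(R, S) ≥ 3 gives 150/187.
E[min(R, S) | min(R, S) ≥ 3] = (150/187) / (45/187) = 10/3.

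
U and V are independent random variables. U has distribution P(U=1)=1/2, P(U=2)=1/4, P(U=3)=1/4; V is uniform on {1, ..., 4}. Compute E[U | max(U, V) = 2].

P(max(U, V) = 2) = 1/4.
Summing U·P(x,y) over outcomes with max(U, V) = 2 gives 3/8.
E[U | max(U, V) = 2] = (3/8) / (1/4) = 3/2.

3/2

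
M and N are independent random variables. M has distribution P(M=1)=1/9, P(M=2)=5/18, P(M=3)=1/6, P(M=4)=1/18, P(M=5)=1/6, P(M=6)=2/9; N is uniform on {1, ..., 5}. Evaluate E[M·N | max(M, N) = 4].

P(max(M, N) = 4) = 7/45.
Summing MN·P(x,y) over outcomes with max(M, N) = 4 gives 62/45.
E[M·N | max(M, N) = 4] = (62/45) / (7/45) = 62/7.

62/7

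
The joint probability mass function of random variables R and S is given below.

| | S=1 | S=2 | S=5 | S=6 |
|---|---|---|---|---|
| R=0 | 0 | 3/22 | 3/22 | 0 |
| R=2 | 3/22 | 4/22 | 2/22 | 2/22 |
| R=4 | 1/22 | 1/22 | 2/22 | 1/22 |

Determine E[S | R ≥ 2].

P(R ≥ 2) = 8/11.
Σ S·P over the event = 1·(3/22) + 2·(4/22) + 5·(2/22) + 6·(2/22) + 1·(1/22) + 2·(1/22) + 5·(2/22) + 6·(1/22) = 26/11.
E[S | R ≥ 2] = (26/11) / (8/11) = 13/4.

13/4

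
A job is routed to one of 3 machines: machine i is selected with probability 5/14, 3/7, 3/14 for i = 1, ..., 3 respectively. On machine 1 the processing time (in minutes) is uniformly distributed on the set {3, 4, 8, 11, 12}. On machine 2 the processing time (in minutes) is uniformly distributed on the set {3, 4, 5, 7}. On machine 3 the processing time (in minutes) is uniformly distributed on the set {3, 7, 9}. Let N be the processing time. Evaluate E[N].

E[N | machine 1] = (3+4+8+11+12)/5 = 38/5.
E[N | machine 2] = (3+4+5+7)/4 = 19/4.
E[N | machine 3] = (3+7+9)/3 = 19/3.
By the law of total expectation,
E[N] = (5/14)·(38/5) + (3/7)·(19/4) + (3/14)·(19/3) = 171/28.

171/28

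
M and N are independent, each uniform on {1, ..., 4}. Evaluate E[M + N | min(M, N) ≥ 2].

Outcomes with min(M, N) ≥ 2: (2,2), (2,3), (2,4), (3,2), (3,3), (3,4), (4,2), (4,3), (4,4), each with probability 1/16.
E[M + N | min(M, N) ≥ 2] = (4 + 5 + 6 + 5 + 6 + 7 + 6 + 7 + 8) / 9 = 6.

6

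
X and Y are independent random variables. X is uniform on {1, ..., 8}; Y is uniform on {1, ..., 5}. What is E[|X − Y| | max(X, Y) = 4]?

12/7

P(max(X, Y) = 4) = 7/40.
Summing |X−Y|·P(x,y) over outcomes with max(X, Y) = 4 gives 3/10.
E[|X − Y| | max(X, Y) = 4] = (3/10) / (7/40) = 12/7.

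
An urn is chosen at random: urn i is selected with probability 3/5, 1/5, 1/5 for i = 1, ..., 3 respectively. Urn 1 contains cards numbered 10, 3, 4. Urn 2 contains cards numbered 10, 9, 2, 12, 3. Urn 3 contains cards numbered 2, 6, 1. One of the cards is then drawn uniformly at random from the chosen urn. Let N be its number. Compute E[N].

136/25

E[N | urn 1] = (10+3+4)/3 = 17/3.
E[N | urn 2] = (10+9+2+12+3)/5 = 36/5.
E[N | urn 3] = (2+6+1)/3 = 3.
By the law of total expectation,
E[N] = (3/5)·(17/3) + (1/5)·(36/5) + (1/5)·(3) = 136/25.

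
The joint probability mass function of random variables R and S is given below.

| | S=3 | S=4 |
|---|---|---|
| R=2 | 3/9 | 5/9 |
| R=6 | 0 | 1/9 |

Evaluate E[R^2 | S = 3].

4

P(S = 3) = 1/3.
Summing R^2·P(R=x,S=y) over the conditioning event gives 4/3.
E[R^2 | S = 3] = (4/3) / (1/3) = 4.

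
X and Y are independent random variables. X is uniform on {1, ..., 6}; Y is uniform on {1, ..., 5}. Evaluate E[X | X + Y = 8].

9/2

Outcomes with X + Y = 8: (3,5), (4,4), (5,3), (6,2), each with probability 1/30.
E[X | X + Y = 8] = (3 + 4 + 5 + 6) / 4 = 9/2.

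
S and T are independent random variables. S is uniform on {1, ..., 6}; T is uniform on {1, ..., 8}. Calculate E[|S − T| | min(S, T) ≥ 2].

P(min(S, T) ≥ 2) = 35/48.
Summing |S−T|·P(x,y) over outcomes with min(S, T) ≥ 2 gives 25/16.
E[|S − T| | min(S, T) ≥ 2] = (25/16) / (35/48) = 15/7.

15/7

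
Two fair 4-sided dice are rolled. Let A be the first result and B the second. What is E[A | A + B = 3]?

3/2

Outcomes with A + B = 3: (1,2), (2,1), each with probability 1/16.
E[A | A + B = 3] = (1 + 2) / 2 = 3/2.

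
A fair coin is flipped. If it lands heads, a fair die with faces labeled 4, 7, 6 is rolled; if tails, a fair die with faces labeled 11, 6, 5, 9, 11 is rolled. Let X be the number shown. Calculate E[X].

E[X | heads] = (4+7+6)/3 = 17/3.
E[X | tails] = (11+6+5+9+11)/5 = 42/5.
By the law of total expectation,
E[X] = (1/2)·(17/3) + (1/2)·(42/5) = 211/30.

211/30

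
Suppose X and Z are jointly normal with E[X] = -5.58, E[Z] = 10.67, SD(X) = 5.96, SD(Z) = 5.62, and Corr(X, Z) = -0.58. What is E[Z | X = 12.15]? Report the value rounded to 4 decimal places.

The regression of Z on X has slope ρ·σ_Z/σ_X and passes through (μ_X, μ_Z).
E[Z | X=12.15] = 10.67 + (-0.58)·(5.62/5.96)·(12.15 − (-5.58)) = 10.67 + (-0.546913)·(17.73) = 0.9732.

0.9732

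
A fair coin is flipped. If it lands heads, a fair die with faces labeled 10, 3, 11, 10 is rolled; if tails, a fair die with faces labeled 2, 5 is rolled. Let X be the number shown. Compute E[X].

E[X | heads] = (10+3+11+10)/4 = 17/2.
E[X | tails] = (2+5)/2 = 7/2.
E[X] = (1/2)·(17/2) + (1/2)·(7/2) = 6.

6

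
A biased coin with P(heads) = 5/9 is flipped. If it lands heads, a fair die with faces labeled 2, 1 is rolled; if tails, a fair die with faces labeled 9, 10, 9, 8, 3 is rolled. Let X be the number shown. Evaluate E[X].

43/10

E[X | heads] = (2+1)/2 = 3/2.
E[X | tails] = (9+10+9+8+3)/5 = 39/5.
E[X] = (5/9)·(3/2) + (4/9)·(39/5) = 43/10.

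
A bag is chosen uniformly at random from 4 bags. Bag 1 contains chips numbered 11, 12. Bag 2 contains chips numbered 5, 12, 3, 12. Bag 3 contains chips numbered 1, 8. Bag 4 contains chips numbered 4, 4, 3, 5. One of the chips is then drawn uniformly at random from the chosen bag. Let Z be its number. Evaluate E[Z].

7

E[Z | bag 1] = (11+12)/2 = 23/2.
E[Z | bag 2] = (5+12+3+12)/4 = 8.
E[Z | bag 3] = (1+8)/2 = 9/2.
E[Z | bag 4] = (4+4+3+5)/4 = 4.
E[Z] = (1/4)·(23/2) + (1/4)·(8) + (1/4)·(9/2) + (1/4)·(4) = 7.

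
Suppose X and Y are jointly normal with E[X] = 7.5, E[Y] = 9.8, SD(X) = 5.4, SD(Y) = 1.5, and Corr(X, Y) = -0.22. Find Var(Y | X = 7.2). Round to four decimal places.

Var(Y | X=x) = (1 − ρ²)·σ_Y².
Var(Y | X=7.2) = (1.5)²·(1 − (-0.22)²) = 2.25·0.9516 = 2.1411.

2.1411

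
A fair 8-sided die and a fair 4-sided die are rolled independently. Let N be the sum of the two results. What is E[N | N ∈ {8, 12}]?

P(N ∈ {8, 12}) = 5/32.
Σ over the event: 8·1/8 + 12·1/32 = 11/8.
E[N | N ∈ {8, 12}] = (11/8) / (5/32) = 44/5.

44/5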